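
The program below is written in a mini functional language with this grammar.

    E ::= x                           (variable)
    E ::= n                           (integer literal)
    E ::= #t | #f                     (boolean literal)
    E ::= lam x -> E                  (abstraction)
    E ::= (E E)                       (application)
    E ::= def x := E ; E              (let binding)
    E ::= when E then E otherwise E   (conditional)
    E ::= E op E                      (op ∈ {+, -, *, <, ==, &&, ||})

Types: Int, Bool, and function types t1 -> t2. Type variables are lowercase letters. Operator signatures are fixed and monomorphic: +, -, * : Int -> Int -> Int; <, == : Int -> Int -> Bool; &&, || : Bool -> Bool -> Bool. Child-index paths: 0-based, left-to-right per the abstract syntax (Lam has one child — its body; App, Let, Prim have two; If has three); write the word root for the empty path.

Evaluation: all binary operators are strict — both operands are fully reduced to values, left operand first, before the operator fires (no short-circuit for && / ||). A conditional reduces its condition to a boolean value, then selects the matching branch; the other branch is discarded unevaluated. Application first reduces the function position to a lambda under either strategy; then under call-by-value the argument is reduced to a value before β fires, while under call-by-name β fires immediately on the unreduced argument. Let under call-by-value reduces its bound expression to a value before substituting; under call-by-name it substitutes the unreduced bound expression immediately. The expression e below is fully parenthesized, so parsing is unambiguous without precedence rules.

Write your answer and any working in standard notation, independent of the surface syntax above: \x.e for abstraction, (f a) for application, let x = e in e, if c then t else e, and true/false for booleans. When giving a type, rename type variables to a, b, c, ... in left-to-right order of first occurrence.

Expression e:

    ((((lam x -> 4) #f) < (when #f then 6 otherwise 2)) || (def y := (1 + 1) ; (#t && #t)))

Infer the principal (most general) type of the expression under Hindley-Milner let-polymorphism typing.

Working:
\x._ : a -> Int
  unify a -> Int ~ Bool -> b
  unify a ~ Bool
  unify Int ~ b
_ _ : Int
  unify Int ~ Int
  unify Bool ~ Bool
  unify Int ~ Int
  unify Int ~ Int
  unify Bool ~ Bool
  unify Int ~ Int
  unify Int ~ Int
let y : Int
  unify Bool ~ Bool
  unify Bool ~ Bool
  unify Bool ~ Bool

Answer: Bool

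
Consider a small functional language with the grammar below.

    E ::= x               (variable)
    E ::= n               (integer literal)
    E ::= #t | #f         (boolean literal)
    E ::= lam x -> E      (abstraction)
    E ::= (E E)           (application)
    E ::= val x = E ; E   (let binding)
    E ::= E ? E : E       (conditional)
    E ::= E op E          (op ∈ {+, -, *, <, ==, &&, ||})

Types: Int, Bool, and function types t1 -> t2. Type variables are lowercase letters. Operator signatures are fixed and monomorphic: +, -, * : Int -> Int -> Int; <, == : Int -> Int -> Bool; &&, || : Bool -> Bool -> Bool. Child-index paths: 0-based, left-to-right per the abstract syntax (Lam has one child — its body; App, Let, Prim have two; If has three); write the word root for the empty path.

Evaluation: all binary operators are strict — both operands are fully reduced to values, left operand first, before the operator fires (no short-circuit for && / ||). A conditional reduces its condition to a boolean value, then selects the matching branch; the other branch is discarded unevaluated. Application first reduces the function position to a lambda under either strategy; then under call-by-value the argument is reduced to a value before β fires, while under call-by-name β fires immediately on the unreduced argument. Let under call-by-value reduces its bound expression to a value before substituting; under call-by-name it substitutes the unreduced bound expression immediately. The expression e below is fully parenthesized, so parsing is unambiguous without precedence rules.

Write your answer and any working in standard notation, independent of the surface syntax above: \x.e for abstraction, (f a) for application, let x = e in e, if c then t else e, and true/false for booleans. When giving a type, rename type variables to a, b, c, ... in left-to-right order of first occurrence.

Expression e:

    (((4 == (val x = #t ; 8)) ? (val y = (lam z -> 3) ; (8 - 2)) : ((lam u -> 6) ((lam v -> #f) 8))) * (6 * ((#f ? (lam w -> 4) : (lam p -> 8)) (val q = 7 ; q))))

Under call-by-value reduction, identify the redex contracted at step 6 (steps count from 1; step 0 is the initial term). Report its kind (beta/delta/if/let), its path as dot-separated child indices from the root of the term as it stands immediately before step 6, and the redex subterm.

Answer: if at 1.1.0 : (if false then (\w.4) else (\p.8))

Derivation:
step 0: ((if (4 == (let x = true in 8)) then (let y = (\z.3) in (8 - 2)) else ((\u.6) ((\v.false) 8))) * (6 * ((if false then (\w.4) else (\p.8)) (let q = 7 in q))))
step 1: [let@0.0.1] ((if (4 == 8) then (let y = (\z.3) in (8 - 2)) else ((\u.6) ((\v.false) 8))) * (6 * ((if false then (\w.4) else (\p.8)) (let q = 7 in q))))
step 2: [delta@0.0] ((if false then (let y = (\z.3) in (8 - 2)) else ((\u.6) ((\v.false) 8))) * (6 * ((if false then (\w.4) else (\p.8)) (let q = 7 in q))))
step 3: [if@0] (((\u.6) ((\v.false) 8)) * (6 * ((if false then (\w.4) else (\p.8)) (let q = 7 in q))))
step 4: [beta@0.1] (((\u.6) false) * (6 * ((if false then (\w.4) else (\p.8)) (let q = 7 in q))))
step 5: [beta@0] (6 * (6 * ((if false then (\w.4) else (\p.8)) (let q = 7 in q))))
step 6: [if@1.1.0] (6 * (6 * ((\p.8) (let q = 7 in q))))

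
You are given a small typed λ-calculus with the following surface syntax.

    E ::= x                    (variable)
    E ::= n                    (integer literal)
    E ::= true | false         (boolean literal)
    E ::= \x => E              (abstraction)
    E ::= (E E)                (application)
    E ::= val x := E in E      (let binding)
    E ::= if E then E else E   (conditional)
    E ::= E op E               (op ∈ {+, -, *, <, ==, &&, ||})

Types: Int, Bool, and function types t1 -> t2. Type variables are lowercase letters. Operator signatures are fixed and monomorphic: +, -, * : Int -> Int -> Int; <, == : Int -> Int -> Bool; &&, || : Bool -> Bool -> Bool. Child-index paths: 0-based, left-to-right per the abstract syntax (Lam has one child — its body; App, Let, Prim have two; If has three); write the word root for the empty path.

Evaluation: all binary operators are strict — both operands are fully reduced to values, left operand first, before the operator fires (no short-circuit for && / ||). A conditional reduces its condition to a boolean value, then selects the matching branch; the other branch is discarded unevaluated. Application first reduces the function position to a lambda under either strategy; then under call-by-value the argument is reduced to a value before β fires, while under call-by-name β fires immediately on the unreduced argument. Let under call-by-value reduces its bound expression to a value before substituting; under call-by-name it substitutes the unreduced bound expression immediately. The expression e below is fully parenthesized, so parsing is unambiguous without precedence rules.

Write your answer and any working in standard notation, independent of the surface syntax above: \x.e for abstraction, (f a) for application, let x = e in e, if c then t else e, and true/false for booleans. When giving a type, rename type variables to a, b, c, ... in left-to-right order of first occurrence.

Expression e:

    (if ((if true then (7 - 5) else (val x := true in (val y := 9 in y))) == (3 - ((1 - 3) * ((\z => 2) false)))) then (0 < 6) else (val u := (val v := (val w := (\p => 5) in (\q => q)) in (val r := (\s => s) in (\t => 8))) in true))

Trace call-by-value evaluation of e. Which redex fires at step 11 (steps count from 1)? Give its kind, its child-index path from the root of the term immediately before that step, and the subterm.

Answer: let at 0 : (let r = (\s.s) in (\t.8))

Trace:
step 0: (if ((if true then (7 - 5) else (let x = true in (let y = 9 in y))) == (3 - ((1 - 3) * ((\z.2) false)))) then (0 < 6) else (let u = (let v = (let w = (\p.5) in (\q.q)) in (let r = (\s.s) in (\t.8))) in true))
step 1: [if@0.0] (if ((7 - 5) == (3 - ((1 - 3) * ((\z.2) false)))) then (0 < 6) else (let u = (let v = (let w = (\p.5) in (\q.q)) in (let r = (\s.s) in (\t.8))) in true))
step 2: [delta@0.0] (if (2 == (3 - ((1 - 3) * ((\z.2) false)))) then (0 < 6) else (let u = (let v = (let w = (\p.5) in (\q.q)) in (let r = (\s.s) in (\t.8))) in true))
step 3: [delta@0.1.1.0] (if (2 == (3 - (-2 * ((\z.2) false)))) then (0 < 6) else (let u = (let v = (let w = (\p.5) in (\q.q)) in (let r = (\s.s) in (\t.8))) in true))
step 4: [beta@0.1.1.1] (if (2 == (3 - (-2 * 2))) then (0 < 6) else (let u = (let v = (let w = (\p.5) in (\q.q)) in (let r = (\s.s) in (\t.8))) in true))
step 5: [delta@0.1.1] (if (2 == (3 - -4)) then (0 < 6) else (let u = (let v = (let w = (\p.5) in (\q.q)) in (let r = (\s.s) in (\t.8))) in true))
step 6: [delta@0.1] (if (2 == 7) then (0 < 6) else (let u = (let v = (let w = (\p.5) in (\q.q)) in (let r = (\s.s) in (\t.8))) in true))
step 7: [delta@0] (if false then (0 < 6) else (let u = (let v = (let w = (\p.5) in (\q.q)) in (let r = (\s.s) in (\t.8))) in true))
step 8: [if@root] (let u = (let v = (let w = (\p.5) in (\q.q)) in (let r = (\s.s) in (\t.8))) in true)
step 9: [let@0.0] (let u = (let v = (\q.q) in (let r = (\s.s) in (\t.8))) in true)
step 10: [let@0] (let u = (let r = (\s.s) in (\t.8)) in true)
step 11: [let@0] (let u = (\t.8) in true)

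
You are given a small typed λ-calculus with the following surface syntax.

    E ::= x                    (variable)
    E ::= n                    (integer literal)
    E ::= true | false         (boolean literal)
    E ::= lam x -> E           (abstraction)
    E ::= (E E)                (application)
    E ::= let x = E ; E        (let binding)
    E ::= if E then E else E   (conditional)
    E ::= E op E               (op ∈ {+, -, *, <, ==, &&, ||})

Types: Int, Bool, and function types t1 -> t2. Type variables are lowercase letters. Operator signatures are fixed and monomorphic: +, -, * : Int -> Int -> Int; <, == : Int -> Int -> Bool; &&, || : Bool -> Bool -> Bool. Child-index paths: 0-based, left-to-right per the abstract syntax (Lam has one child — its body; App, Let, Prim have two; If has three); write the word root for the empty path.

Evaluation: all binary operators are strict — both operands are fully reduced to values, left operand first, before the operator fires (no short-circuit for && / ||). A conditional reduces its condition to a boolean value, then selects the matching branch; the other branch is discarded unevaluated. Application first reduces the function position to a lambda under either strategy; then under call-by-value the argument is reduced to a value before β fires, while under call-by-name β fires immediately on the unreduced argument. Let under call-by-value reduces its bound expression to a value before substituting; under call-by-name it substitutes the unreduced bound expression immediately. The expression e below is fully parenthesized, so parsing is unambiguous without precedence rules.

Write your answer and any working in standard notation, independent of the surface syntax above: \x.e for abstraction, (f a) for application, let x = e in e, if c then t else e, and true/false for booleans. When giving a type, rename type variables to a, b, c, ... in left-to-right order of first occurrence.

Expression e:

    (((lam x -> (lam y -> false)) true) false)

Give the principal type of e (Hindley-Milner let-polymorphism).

Answer: Bool

Working:
\y._ : b -> Bool
\x._ : a -> b -> Bool
  unify a -> b -> Bool ~ Bool -> c
  unify a ~ Bool
  unify b -> Bool ~ c
_ _ : b -> Bool
  unify b -> Bool ~ Bool -> d
  unify b ~ Bool
  unify Bool ~ d
_ _ : Bool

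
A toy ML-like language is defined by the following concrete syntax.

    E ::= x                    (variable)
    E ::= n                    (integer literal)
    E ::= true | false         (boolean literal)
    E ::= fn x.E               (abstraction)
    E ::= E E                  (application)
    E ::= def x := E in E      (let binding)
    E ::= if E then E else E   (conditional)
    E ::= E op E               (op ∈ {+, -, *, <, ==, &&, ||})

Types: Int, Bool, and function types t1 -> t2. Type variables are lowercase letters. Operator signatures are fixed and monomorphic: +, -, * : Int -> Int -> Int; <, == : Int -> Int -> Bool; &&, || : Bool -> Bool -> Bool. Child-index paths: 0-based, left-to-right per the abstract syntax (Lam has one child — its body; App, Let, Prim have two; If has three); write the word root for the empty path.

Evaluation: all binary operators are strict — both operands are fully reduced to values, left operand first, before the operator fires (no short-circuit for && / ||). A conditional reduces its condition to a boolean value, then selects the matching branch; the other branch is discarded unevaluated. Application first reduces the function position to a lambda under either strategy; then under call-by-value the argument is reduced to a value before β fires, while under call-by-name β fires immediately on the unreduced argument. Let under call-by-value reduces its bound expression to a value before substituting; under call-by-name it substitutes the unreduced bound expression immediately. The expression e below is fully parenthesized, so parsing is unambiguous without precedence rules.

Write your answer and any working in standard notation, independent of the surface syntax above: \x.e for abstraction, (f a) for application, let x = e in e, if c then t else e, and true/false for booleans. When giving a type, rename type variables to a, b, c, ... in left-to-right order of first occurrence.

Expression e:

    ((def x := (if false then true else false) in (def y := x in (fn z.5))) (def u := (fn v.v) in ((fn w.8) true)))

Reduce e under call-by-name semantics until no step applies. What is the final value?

Answer: 5

Working:
step 0: ((let x = (if false then true else false) in (let y = x in (\z.5))) (let u = (\v.v) in ((\w.8) true)))
step 1: [let@0] ((let y = (if false then true else false) in (\z.5)) (let u = (\v.v) in ((\w.8) true)))
step 2: [let@0] ((\z.5) (let u = (\v.v) in ((\w.8) true)))
step 3: [beta@root] 5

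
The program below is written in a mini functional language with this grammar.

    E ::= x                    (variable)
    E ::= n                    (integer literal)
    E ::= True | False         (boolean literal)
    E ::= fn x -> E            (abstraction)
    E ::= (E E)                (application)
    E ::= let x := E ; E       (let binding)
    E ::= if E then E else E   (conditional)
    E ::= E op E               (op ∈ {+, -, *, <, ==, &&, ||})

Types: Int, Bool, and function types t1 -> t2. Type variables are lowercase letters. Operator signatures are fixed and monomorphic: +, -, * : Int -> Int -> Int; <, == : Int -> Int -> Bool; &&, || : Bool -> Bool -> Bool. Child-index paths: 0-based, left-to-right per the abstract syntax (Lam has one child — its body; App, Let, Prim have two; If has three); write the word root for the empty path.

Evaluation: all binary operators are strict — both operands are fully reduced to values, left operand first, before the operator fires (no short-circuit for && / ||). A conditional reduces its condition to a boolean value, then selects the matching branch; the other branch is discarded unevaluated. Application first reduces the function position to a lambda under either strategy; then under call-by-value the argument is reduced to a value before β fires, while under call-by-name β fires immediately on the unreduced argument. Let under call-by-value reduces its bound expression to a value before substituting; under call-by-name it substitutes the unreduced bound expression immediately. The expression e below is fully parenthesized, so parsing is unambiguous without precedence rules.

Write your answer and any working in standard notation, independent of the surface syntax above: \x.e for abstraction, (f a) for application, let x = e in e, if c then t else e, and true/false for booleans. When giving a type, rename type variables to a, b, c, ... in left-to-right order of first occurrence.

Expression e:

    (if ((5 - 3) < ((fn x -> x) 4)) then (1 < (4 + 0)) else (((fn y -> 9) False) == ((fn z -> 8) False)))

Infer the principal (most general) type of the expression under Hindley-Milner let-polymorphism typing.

Working:
  unify Int ~ Int
  unify Int ~ Int
  unify Int ~ Int
x : a
\x._ : a -> a
  unify a -> a ~ Int -> b
  unify a ~ Int
  unify Int ~ b
_ _ : Int
  unify Int ~ Int
  unify Bool ~ Bool
  unify Int ~ Int
  unify Int ~ Int
  unify Int ~ Int
  unify Int ~ Int
\y._ : c -> Int
  unify c -> Int ~ Bool -> d
  unify c ~ Bool
  unify Int ~ d
_ _ : Int
  unify Int ~ Int
\z._ : e -> Int
  unify e -> Int ~ Bool -> f
  unify e ~ Bool
  unify Int ~ f
_ _ : Int
  unify Int ~ Int
  unify Bool ~ Bool

Answer: Bool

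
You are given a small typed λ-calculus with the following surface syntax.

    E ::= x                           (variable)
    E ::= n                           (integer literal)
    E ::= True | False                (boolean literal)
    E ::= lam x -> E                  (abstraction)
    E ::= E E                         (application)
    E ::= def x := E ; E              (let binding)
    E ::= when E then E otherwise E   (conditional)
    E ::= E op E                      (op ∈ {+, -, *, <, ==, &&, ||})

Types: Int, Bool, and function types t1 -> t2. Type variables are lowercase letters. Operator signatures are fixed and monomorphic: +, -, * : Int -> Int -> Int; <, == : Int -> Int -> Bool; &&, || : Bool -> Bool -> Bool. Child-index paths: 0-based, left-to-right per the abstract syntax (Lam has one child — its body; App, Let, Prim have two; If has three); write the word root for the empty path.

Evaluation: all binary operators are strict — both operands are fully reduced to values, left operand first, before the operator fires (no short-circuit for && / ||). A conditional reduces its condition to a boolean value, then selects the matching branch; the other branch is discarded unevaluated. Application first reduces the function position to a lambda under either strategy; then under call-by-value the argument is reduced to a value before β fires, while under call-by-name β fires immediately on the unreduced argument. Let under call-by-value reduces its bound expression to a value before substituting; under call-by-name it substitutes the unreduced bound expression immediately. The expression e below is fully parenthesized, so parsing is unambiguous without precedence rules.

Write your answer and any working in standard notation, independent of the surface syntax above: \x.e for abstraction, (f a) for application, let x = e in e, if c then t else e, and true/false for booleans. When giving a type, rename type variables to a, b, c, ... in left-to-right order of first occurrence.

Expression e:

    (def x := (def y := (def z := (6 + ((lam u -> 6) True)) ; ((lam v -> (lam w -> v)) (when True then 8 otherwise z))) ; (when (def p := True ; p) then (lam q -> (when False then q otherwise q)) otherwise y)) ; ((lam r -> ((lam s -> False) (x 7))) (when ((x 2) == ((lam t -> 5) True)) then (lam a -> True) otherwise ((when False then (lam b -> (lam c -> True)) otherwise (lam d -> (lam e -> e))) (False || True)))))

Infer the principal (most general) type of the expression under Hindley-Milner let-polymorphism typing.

Working:
  unify Int ~ Int
\u._ : a -> Int
  unify a -> Int ~ Bool -> b
  unify a ~ Bool
  unify Int ~ b
_ _ : Int
  unify Int ~ Int
let z : Int
v : c
\w._ : d -> c
\v._ : c -> d -> c
  unify Bool ~ Bool
z : Int
  unify Int ~ Int
  unify c -> d -> c ~ Int -> e
  unify c ~ Int
  unify d -> Int ~ e
_ _ : d -> Int
let y : forall. d -> Int
let p : Bool
p : Bool
  unify Bool ~ Bool
  unify Bool ~ Bool
q : f
q : f
  unify f ~ f
\q._ : f -> f
y : g -> Int
  unify f -> f ~ g -> Int
  unify f ~ g
  unify g ~ Int
let x : Int -> Int
\s._ : i -> Bool
x : Int -> Int
  unify Int -> Int ~ Int -> j
  unify Int ~ Int
  unify Int ~ j
_ _ : Int
  unify i -> Bool ~ Int -> k
  unify i ~ Int
  unify Bool ~ k
_ _ : Bool
\r._ : h -> Bool
x : Int -> Int
  unify Int -> Int ~ Int -> l
  unify Int ~ Int
  unify Int ~ l
_ _ : Int
  unify Int ~ Int
\t._ : m -> Int
  unify m -> Int ~ Bool -> n
  unify m ~ Bool
  unify Int ~ n
_ _ : Int
  unify Int ~ Int
  unify Bool ~ Bool
\a._ : o -> Bool
  unify Bool ~ Bool
\c._ : q -> Bool
\b._ : p -> q -> Bool
e : s
\e._ : s -> s
\d._ : r -> s -> s
  unify p -> q -> Bool ~ r -> s -> s
  unify p ~ r
  unify q -> Bool ~ s -> s
  unify q ~ s
  unify Bool ~ s
  unify Bool ~ Bool
  unify Bool ~ Bool
  unify r -> Bool -> Bool ~ Bool -> t
  unify r ~ Bool
  unify Bool -> Bool ~ t
_ _ : Bool -> Bool
  unify o -> Bool ~ Bool -> Bool
  unify o ~ Bool
  unify Bool ~ Bool
  unify h -> Bool ~ (Bool -> Bool) -> u
  unify h ~ Bool -> Bool
  unify Bool ~ u
_ _ : Bool

Answer: Bool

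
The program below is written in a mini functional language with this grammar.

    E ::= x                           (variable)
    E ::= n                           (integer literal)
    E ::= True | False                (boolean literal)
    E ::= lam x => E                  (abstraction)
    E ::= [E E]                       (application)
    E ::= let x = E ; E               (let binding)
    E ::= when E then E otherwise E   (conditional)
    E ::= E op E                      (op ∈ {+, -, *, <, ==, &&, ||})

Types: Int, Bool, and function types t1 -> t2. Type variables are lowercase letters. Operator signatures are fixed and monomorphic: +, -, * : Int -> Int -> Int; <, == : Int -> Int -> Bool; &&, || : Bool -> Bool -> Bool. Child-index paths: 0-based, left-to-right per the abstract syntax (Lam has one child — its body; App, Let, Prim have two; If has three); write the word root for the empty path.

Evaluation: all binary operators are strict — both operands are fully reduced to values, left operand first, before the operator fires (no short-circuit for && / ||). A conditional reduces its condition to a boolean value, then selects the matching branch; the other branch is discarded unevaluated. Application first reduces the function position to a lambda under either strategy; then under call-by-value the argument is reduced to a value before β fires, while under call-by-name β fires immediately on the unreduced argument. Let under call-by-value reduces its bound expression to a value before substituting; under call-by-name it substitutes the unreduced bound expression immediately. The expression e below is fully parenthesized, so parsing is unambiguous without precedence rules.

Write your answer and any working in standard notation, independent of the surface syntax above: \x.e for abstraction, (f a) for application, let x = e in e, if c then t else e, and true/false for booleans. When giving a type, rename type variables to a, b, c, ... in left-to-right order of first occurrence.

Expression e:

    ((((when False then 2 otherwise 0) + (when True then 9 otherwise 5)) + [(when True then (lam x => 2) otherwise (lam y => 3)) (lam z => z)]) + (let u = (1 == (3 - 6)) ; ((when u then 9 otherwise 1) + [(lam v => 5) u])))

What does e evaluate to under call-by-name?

Answer: 17

Derivation:
step 0: ((((if false then 2 else 0) + (if true then 9 else 5)) + ((if true then (\x.2) else (\y.3)) (\z.z))) + (let u = (1 == (3 - 6)) in ((if u then 9 else 1) + ((\v.5) u))))
step 1: [if@0.0.0] (((0 + (if true then 9 else 5)) + ((if true then (\x.2) else (\y.3)) (\z.z))) + (let u = (1 == (3 - 6)) in ((if u then 9 else 1) + ((\v.5) u))))
step 2: [if@0.0.1] (((0 + 9) + ((if true then (\x.2) else (\y.3)) (\z.z))) + (let u = (1 == (3 - 6)) in ((if u then 9 else 1) + ((\v.5) u))))
step 3: [delta@0.0] ((9 + ((if true then (\x.2) else (\y.3)) (\z.z))) + (let u = (1 == (3 - 6)) in ((if u then 9 else 1) + ((\v.5) u))))
step 4: [if@0.1.0] ((9 + ((\x.2) (\z.z))) + (let u = (1 == (3 - 6)) in ((if u then 9 else 1) + ((\v.5) u))))
step 5: [beta@0.1] ((9 + 2) + (let u = (1 == (3 - 6)) in ((if u then 9 else 1) + ((\v.5) u))))
step 6: [delta@0] (11 + (let u = (1 == (3 - 6)) in ((if u then 9 else 1) + ((\v.5) u))))
step 7: [let@1] (11 + ((if (1 == (3 - 6)) then 9 else 1) + ((\v.5) (1 == (3 - 6)))))
step 8: [delta@1.0.0.1] (11 + ((if (1 == -3) then 9 else 1) + ((\v.5) (1 == (3 - 6)))))
step 9: [delta@1.0.0] (11 + ((if false then 9 else 1) + ((\v.5) (1 == (3 - 6)))))
step 10: [if@1.0] (11 + (1 + ((\v.5) (1 == (3 - 6)))))
step 11: [beta@1.1] (11 + (1 + 5))
step 12: [delta@1] (11 + 6)
step 13: [delta@root] 17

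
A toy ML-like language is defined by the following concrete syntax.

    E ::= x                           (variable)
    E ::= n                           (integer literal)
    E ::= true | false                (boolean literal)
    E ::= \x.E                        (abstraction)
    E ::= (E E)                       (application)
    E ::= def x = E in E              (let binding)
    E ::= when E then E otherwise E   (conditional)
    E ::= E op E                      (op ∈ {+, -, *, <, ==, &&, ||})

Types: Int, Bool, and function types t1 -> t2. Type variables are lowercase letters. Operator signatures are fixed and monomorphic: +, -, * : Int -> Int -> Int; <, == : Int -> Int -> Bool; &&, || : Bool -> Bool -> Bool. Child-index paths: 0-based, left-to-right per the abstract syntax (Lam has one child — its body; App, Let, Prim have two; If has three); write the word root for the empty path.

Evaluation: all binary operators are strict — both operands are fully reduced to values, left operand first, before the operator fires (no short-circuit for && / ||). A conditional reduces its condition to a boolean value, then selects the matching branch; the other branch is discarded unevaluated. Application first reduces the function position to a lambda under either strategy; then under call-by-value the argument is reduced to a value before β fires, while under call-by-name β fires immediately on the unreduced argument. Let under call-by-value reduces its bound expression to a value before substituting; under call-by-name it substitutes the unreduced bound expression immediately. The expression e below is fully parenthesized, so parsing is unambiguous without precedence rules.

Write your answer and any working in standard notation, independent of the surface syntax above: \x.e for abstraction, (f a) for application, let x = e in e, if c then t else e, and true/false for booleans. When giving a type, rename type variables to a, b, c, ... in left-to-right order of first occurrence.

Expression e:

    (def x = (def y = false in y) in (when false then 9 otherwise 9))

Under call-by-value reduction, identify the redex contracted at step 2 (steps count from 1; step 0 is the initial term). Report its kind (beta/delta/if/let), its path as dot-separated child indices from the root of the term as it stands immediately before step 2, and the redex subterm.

Answer: let at root : (let x = false in (if false then 9 else 9))

Trace:
step 0: (let x = (let y = false in y) in (if false then 9 else 9))
step 1: [let@0] (let x = false in (if false then 9 else 9))
step 2: [let@root] (if false then 9 else 9)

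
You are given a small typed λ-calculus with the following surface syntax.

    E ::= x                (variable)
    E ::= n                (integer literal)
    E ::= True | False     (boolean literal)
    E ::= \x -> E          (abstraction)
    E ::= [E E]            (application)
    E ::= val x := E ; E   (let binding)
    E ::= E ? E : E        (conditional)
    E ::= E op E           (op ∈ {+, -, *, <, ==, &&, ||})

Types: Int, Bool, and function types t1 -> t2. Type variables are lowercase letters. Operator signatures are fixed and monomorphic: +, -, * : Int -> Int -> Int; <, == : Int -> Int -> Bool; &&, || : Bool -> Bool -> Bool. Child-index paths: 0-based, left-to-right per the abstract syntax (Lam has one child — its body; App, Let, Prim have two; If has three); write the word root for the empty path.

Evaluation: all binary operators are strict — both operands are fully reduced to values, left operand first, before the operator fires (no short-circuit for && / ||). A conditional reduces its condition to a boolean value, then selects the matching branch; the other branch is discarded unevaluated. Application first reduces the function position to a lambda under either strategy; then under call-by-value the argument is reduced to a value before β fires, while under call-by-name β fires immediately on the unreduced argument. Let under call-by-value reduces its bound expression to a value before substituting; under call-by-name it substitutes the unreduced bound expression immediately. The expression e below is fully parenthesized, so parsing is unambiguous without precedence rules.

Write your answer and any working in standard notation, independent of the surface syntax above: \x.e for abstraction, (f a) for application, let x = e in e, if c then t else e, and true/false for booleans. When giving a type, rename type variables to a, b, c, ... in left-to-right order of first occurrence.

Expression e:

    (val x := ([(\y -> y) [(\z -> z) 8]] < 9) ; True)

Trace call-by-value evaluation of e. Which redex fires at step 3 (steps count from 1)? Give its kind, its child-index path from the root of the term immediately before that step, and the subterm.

Working:
step 0: (let x = (((\y.y) ((\z.z) 8)) < 9) in true)
step 1: [beta@0.0.1] (let x = (((\y.y) 8) < 9) in true)
step 2: [beta@0.0] (let x = (8 < 9) in true)
step 3: [delta@0] (let x = true in true)

Answer: delta at 0 : (8 < 9)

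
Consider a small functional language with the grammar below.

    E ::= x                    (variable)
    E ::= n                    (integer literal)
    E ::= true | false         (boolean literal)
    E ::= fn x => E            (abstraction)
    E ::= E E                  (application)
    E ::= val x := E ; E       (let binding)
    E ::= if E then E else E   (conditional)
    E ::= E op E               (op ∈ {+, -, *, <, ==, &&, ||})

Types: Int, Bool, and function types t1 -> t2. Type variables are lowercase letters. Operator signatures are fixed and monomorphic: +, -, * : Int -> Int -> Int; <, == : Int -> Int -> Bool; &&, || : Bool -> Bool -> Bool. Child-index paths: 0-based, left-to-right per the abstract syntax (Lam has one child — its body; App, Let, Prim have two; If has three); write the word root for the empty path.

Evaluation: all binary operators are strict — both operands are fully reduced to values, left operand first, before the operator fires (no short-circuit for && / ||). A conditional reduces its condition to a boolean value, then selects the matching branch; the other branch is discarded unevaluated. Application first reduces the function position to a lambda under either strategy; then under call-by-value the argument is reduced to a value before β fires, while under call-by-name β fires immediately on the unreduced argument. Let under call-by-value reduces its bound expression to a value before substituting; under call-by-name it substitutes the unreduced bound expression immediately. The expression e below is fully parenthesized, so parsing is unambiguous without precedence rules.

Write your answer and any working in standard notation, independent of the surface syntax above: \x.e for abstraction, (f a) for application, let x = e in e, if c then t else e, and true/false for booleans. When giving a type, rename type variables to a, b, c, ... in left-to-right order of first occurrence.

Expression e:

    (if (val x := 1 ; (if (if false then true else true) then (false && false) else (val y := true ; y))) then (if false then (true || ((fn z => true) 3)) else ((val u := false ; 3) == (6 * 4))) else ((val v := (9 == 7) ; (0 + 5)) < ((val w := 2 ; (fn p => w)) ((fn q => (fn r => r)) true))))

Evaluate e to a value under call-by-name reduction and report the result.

Working:
step 0: (if (let x = 1 in (if (if false then true else true) then (false && false) else (let y = true in y))) then (if false then (true || ((\z.true) 3)) else ((let u = false in 3) == (6 * 4))) else ((let v = (9 == 7) in (0 + 5)) < ((let w = 2 in (\p.w)) ((\q.(\r.r)) true))))
step 1: [let@0] (if (if (if false then true else true) then (false && false) else (let y = true in y)) then (if false then (true || ((\z.true) 3)) else ((let u = false in 3) == (6 * 4))) else ((let v = (9 == 7) in (0 + 5)) < ((let w = 2 in (\p.w)) ((\q.(\r.r)) true))))
step 2: [if@0.0] (if (if true then (false && false) else (let y = true in y)) then (if false then (true || ((\z.true) 3)) else ((let u = false in 3) == (6 * 4))) else ((let v = (9 == 7) in (0 + 5)) < ((let w = 2 in (\p.w)) ((\q.(\r.r)) true))))
step 3: [if@0] (if (false && false) then (if false then (true || ((\z.true) 3)) else ((let u = false in 3) == (6 * 4))) else ((let v = (9 == 7) in (0 + 5)) < ((let w = 2 in (\p.w)) ((\q.(\r.r)) true))))
step 4: [delta@0] (if false then (if false then (true || ((\z.true) 3)) else ((let u = false in 3) == (6 * 4))) else ((let v = (9 == 7) in (0 + 5)) < ((let w = 2 in (\p.w)) ((\q.(\r.r)) true))))
step 5: [if@root] ((let v = (9 == 7) in (0 + 5)) < ((let w = 2 in (\p.w)) ((\q.(\r.r)) true)))
step 6: [let@0] ((0 + 5) < ((let w = 2 in (\p.w)) ((\q.(\r.r)) true)))
step 7: [delta@0] (5 < ((let w = 2 in (\p.w)) ((\q.(\r.r)) true)))
step 8: [let@1.0] (5 < ((\p.2) ((\q.(\r.r)) true)))
step 9: [beta@1] (5 < 2)
step 10: [delta@root] false

Answer: false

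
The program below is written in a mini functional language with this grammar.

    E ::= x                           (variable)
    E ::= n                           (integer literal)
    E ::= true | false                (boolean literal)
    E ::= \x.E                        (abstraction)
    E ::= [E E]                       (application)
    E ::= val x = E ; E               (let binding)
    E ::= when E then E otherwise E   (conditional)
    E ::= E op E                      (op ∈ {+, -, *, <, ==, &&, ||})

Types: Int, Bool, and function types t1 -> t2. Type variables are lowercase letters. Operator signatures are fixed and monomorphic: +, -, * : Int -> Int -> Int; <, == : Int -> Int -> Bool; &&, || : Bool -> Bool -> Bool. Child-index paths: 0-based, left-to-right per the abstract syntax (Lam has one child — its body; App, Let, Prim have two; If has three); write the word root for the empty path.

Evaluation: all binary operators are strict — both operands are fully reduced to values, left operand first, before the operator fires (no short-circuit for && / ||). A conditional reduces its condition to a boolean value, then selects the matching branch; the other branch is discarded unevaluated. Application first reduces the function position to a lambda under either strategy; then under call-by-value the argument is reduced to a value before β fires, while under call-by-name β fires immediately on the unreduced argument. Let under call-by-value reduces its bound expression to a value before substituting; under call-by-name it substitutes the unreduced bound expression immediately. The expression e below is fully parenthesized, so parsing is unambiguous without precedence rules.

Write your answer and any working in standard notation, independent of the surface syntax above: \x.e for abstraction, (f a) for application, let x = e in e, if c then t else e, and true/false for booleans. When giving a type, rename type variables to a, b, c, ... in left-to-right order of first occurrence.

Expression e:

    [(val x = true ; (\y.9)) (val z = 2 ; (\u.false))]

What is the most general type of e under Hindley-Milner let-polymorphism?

Working:
let x : Bool
\y._ : a -> Int
let z : Int
\u._ : b -> Bool
  unify a -> Int ~ (b -> Bool) -> c
  unify a ~ b -> Bool
  unify Int ~ c
_ _ : Int

Answer: Int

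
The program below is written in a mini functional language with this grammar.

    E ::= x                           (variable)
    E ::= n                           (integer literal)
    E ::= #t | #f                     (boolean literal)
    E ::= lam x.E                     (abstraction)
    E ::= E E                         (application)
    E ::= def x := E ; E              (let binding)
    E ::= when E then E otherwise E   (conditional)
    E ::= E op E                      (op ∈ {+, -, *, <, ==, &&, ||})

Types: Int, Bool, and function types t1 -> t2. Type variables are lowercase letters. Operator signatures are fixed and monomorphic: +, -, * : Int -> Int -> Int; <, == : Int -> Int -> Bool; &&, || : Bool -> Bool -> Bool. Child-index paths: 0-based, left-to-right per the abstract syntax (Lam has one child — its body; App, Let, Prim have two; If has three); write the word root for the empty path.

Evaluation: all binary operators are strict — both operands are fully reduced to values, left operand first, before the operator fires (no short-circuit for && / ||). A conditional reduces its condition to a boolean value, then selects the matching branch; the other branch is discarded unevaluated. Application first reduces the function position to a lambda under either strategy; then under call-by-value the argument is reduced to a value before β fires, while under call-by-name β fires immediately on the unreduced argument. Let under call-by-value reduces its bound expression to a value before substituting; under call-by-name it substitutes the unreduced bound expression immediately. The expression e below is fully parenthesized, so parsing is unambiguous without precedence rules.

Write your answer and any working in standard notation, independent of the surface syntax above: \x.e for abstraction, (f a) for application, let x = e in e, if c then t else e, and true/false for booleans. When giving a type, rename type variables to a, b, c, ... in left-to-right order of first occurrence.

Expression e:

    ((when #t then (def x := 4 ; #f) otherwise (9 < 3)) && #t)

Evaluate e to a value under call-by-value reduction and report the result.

Derivation:
step 0: ((if true then (let x = 4 in false) else (9 < 3)) && true)
step 1: [if@0] ((let x = 4 in false) && true)
step 2: [let@0] (false && true)
step 3: [delta@root] false

Answer: false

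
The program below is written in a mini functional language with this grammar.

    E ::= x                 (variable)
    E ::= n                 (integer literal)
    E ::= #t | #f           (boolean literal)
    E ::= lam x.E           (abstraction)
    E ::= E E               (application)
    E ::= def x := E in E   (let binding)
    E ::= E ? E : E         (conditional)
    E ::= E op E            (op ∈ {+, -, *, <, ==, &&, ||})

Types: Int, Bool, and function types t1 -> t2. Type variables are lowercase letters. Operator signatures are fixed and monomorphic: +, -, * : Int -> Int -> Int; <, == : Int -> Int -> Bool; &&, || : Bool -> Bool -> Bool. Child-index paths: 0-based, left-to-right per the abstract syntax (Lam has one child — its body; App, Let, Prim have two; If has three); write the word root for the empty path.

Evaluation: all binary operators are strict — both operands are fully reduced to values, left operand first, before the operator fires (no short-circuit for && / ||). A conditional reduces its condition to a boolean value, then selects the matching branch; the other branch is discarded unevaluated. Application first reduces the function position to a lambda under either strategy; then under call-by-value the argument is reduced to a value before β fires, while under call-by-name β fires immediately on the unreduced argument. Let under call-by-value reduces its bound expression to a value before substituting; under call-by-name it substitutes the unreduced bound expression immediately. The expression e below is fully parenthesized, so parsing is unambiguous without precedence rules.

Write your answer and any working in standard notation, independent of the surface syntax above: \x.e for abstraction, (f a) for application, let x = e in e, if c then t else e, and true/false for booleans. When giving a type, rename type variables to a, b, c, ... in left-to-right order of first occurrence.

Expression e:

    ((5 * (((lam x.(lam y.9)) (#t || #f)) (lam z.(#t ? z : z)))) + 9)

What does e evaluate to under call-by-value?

Derivation:
step 0: ((5 * (((\x.(\y.9)) (true || false)) (\z.(if true then z else z)))) + 9)
step 1: [delta@0.1.0.1] ((5 * (((\x.(\y.9)) true) (\z.(if true then z else z)))) + 9)
step 2: [beta@0.1.0] ((5 * ((\y.9) (\z.(if true then z else z)))) + 9)
step 3: [beta@0.1] ((5 * 9) + 9)
step 4: [delta@0] (45 + 9)
step 5: [delta@root] 54

Answer: 54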